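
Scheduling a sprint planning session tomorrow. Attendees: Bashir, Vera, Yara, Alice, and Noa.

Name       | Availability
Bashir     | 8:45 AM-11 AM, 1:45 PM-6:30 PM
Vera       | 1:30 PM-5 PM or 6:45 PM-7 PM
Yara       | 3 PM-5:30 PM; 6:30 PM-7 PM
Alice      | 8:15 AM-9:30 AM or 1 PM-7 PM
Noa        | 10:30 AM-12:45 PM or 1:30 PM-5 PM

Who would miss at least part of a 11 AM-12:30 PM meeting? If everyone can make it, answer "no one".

Bashir: not fully free for 11:00-12:30. Vera: not fully free for 11:00-12:30. Yara: not fully free for 11:00-12:30. Alice: not fully free for 11:00-12:30. Noa: free for 11:00-12:30.

Alice, Bashir, Vera, Yara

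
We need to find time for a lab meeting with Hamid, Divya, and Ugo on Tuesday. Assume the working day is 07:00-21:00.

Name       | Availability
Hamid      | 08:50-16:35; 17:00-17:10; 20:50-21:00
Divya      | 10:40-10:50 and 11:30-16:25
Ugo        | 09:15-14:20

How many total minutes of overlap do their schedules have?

180

Hamid ∩ Divya: 10:40-10:50, 11:30-16:25.
Hamid ∩ Divya ∩ Ugo: 10:40-10:50, 11:30-14:20.
Those are the intersection windows.
Summing the common windows: 10 + 170 = 180 minutes.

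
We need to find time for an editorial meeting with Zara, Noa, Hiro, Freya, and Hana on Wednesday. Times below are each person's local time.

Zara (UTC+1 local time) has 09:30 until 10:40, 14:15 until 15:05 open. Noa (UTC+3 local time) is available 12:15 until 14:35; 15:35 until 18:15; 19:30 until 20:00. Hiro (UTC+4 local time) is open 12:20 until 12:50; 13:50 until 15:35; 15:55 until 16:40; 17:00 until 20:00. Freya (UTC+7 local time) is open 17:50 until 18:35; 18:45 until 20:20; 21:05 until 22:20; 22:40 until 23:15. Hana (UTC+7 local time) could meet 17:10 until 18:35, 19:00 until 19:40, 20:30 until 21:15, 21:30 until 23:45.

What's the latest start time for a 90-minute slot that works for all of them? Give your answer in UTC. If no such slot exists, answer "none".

none

Zara in UTC: 08:30-09:40, 13:15-14:05 (subtract 1h to convert from UTC+1).
Noa in UTC: 09:15-11:35, 12:35-15:15, 16:30-17:00 (subtract 3h to convert from UTC+3).
Hiro in UTC: 08:20-08:50, 09:50-11:35, 11:55-12:40, 13:00-16:00 (subtract 4h to convert from UTC+4).
Freya in UTC: 10:50-11:35, 11:45-13:20, 14:05-15:20, 15:40-16:15 (subtract 7h to convert from UTC+7).
Hana in UTC: 10:10-11:35, 12:00-12:40, 13:30-14:15, 14:30-16:45 (subtract 7h to convert from UTC+7).
Zara ∩ Noa: 09:15-09:40, 13:15-14:05.
Zara ∩ Noa ∩ Hiro: 13:15-14:05.
Zara ∩ Noa ∩ Hiro ∩ Freya: 13:15-13:20.
Zara ∩ Noa ∩ Hiro ∩ Freya ∩ Hana: ∅.
There is no time when everyone is free.
No common window is at least 90 minutes long.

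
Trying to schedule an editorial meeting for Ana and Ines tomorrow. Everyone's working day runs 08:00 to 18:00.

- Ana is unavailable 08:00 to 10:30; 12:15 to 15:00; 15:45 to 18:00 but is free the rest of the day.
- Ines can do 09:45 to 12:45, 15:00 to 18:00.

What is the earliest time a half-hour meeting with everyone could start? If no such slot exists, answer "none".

Ana free: 10:30-12:15, 15:00-15:45 (invert busy blocks within the working day).
Ines free: 09:45-12:45, 15:00-18:00.
Ana ∩ Ines: 10:30-12:15, 15:00-15:45.
So the common availability across everyone is 10:30-12:15, 15:00-15:45.
The first common window of at least 30 minutes is 10:30-12:15, so the earliest start is 10:30.

10:30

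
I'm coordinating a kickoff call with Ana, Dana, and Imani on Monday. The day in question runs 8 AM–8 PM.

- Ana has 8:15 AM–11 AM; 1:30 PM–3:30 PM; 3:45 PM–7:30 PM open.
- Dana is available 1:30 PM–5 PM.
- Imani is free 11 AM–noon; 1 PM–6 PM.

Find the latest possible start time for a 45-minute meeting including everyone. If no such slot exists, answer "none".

Ana ∩ Dana: 13:30-15:30, 15:45-17:00.
Ana ∩ Dana ∩ Imani: 13:30-15:30, 15:45-17:00.
The last common window of at least 45 minutes is 15:45-17:00; a 45-minute meeting can start as late as 16:15 and still end by 17:00.

16:15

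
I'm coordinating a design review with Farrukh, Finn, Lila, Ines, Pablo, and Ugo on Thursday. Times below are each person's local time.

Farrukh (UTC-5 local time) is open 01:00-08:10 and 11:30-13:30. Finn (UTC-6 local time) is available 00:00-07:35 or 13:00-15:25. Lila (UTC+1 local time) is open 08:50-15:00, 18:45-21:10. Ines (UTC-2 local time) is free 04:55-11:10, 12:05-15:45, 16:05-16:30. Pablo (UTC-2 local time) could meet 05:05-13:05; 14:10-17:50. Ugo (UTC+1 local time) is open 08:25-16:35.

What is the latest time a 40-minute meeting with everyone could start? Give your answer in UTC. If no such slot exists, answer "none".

12:30

Farrukh in UTC: 06:00-13:10, 16:30-18:30 (add 5h to convert from UTC-5).
Finn in UTC: 06:00-13:35, 19:00-21:25 (add 6h to convert from UTC-6).
Lila in UTC: 07:50-14:00, 17:45-20:10 (subtract 1h to convert from UTC+1).
Ines in UTC: 06:55-13:10, 14:05-17:45, 18:05-18:30 (add 2h to convert from UTC-2).
Pablo in UTC: 07:05-15:05, 16:10-19:50 (add 2h to convert from UTC-2).
Ugo in UTC: 07:25-15:35 (subtract 1h to convert from UTC+1).
Farrukh ∩ Finn: 06:00-13:10.
Farrukh ∩ Finn ∩ Lila: 07:50-13:10.
Farrukh ∩ Finn ∩ Lila ∩ Ines: 07:50-13:10.
Farrukh ∩ Finn ∩ Lila ∩ Ines ∩ Pablo: 07:50-13:10.
Farrukh ∩ Finn ∩ Lila ∩ Ines ∩ Pablo ∩ Ugo: 07:50-13:10.
Those are the intersection windows.
The last common window of at least 40 minutes is 07:50-13:10; a 40-minute meeting can start as late as 12:30 and still end by 13:10.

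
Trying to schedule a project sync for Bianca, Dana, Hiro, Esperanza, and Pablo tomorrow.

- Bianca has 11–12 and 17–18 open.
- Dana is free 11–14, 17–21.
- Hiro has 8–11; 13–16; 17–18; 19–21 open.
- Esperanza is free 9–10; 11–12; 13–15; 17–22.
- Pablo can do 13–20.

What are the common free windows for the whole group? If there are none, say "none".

17:00-18:00

Bianca ∩ Dana: 11:00-12:00, 17:00-18:00.
Bianca ∩ Dana ∩ Hiro: 17:00-18:00.
Bianca ∩ Dana ∩ Hiro ∩ Esperanza: 17:00-18:00.
Bianca ∩ Dana ∩ Hiro ∩ Esperanza ∩ Pablo: 17:00-18:00.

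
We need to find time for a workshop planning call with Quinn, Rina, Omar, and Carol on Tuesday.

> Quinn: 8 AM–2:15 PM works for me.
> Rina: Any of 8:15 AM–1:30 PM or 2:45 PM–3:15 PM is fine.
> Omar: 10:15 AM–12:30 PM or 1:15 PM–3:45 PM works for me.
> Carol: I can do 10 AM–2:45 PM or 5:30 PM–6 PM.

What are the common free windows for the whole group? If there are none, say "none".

10:15-12:30, 13:15-13:30

Quinn ∩ Rina: 08:15-13:30.
Quinn ∩ Rina ∩ Omar: 10:15-12:30, 13:15-13:30.
Quinn ∩ Rina ∩ Omar ∩ Carol: 10:15-12:30, 13:15-13:30.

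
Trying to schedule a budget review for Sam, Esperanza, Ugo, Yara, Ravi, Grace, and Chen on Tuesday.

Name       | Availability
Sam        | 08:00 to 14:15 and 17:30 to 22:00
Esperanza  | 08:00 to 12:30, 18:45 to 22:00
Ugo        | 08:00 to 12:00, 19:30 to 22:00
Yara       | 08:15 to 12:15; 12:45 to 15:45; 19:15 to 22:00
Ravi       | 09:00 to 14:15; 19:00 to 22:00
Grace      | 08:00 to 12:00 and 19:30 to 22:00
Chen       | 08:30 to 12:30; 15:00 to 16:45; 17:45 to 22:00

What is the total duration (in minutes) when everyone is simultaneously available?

330

Sam ∩ Esperanza: 08:00-12:30, 18:45-22:00.
Sam ∩ Esperanza ∩ Ugo: 08:00-12:00, 19:30-22:00.
Sam ∩ Esperanza ∩ Ugo ∩ Yara: 08:15-12:00, 19:30-22:00.
Sam ∩ Esperanza ∩ Ugo ∩ Yara ∩ Ravi: 09:00-12:00, 19:30-22:00.
Sam ∩ Esperanza ∩ Ugo ∩ Yara ∩ Ravi ∩ Grace: 09:00-12:00, 19:30-22:00.
Sam ∩ Esperanza ∩ Ugo ∩ Yara ∩ Ravi ∩ Grace ∩ Chen: 09:00-12:00, 19:30-22:00.
Summing the common windows: 180 + 150 = 330 minutes.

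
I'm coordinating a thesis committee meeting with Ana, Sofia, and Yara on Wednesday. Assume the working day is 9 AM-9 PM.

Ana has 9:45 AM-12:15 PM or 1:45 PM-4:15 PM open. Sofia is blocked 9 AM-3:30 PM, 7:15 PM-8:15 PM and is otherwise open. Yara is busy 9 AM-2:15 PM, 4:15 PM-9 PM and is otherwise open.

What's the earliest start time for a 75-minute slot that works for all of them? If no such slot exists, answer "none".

Ana free: 09:45-12:15, 13:45-16:15.
Sofia free: 15:30-19:15, 20:15-21:00 (invert busy blocks within the working day).
Yara free: 14:15-16:15 (invert busy blocks within the working day).
Ana ∩ Sofia: 15:30-16:15.
Ana ∩ Sofia ∩ Yara: 15:30-16:15.
No common window is at least 75 minutes long.

none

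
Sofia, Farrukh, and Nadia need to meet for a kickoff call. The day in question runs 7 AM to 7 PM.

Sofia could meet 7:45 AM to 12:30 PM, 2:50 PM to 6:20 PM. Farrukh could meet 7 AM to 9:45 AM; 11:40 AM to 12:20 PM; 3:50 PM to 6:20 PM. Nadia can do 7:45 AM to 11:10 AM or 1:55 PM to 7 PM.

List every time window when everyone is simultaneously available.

Sofia ∩ Farrukh: 07:45-09:45, 11:40-12:20, 15:50-18:20.
Sofia ∩ Farrukh ∩ Nadia: 07:45-09:45, 15:50-18:20.
Those are the intersection windows.

07:45-09:45, 15:50-18:20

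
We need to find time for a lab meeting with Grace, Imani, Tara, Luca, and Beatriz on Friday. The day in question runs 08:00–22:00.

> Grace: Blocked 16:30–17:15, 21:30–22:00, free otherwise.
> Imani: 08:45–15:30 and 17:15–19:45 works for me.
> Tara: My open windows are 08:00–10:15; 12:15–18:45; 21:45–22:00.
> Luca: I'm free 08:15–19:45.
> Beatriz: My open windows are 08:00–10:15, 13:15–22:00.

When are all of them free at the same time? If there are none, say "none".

Grace free: 08:00-16:30, 17:15-21:30 (invert busy blocks within the working day).
Imani free: 08:45-15:30, 17:15-19:45.
Tara free: 08:00-10:15, 12:15-18:45, 21:45-22:00.
Luca free: 08:15-19:45.
Beatriz free: 08:00-10:15, 13:15-22:00.
Grace ∩ Imani: 08:45-15:30, 17:15-19:45.
Grace ∩ Imani ∩ Tara: 08:45-10:15, 12:15-15:30, 17:15-18:45.
Grace ∩ Imani ∩ Tara ∩ Luca: 08:45-10:15, 12:15-15:30, 17:15-18:45.
Grace ∩ Imani ∩ Tara ∩ Luca ∩ Beatriz: 08:45-10:15, 13:15-15:30, 17:15-18:45.

08:45-10:15, 13:15-15:30, 17:15-18:45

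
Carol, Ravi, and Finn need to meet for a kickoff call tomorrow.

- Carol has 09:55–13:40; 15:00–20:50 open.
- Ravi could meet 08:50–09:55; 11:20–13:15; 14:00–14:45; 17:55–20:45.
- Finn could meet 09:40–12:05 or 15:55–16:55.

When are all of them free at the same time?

Carol ∩ Ravi: 11:20-13:15, 17:55-20:45.
Carol ∩ Ravi ∩ Finn: 11:20-12:05.

11:20-12:05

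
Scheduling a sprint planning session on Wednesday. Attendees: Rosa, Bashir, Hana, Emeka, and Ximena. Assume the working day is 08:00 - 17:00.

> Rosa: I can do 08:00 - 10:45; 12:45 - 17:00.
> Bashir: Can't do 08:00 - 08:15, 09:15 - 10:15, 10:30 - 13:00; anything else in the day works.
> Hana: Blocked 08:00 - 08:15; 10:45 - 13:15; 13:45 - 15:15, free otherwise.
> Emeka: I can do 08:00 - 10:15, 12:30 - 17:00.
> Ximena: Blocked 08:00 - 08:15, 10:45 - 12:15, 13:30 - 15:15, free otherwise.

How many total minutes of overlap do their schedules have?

180

Rosa free: 08:00-10:45, 12:45-17:00.
Bashir free: 08:15-09:15, 10:15-10:30, 13:00-17:00 (invert busy blocks within the working day).
Hana free: 08:15-10:45, 13:15-13:45, 15:15-17:00 (invert busy blocks within the working day).
Emeka free: 08:00-10:15, 12:30-17:00.
Ximena free: 08:15-10:45, 12:15-13:30, 15:15-17:00 (invert busy blocks within the working day).
Rosa ∩ Bashir: 08:15-09:15, 10:15-10:30, 13:00-17:00.
Rosa ∩ Bashir ∩ Hana: 08:15-09:15, 10:15-10:30, 13:15-13:45, 15:15-17:00.
Rosa ∩ Bashir ∩ Hana ∩ Emeka: 08:15-09:15, 13:15-13:45, 15:15-17:00.
Rosa ∩ Bashir ∩ Hana ∩ Emeka ∩ Ximena: 08:15-09:15, 13:15-13:30, 15:15-17:00.
Summing the common windows: 60 + 15 + 105 = 180 minutes.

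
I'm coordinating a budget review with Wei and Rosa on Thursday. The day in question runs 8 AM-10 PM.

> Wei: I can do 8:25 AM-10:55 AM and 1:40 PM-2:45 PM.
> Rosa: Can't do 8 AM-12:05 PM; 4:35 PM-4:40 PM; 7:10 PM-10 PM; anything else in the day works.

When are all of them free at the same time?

Wei free: 08:25-10:55, 13:40-14:45.
Rosa free: 12:05-16:35, 16:40-19:10 (invert busy blocks within the working day).
Wei ∩ Rosa: 13:40-14:45.

13:40-14:45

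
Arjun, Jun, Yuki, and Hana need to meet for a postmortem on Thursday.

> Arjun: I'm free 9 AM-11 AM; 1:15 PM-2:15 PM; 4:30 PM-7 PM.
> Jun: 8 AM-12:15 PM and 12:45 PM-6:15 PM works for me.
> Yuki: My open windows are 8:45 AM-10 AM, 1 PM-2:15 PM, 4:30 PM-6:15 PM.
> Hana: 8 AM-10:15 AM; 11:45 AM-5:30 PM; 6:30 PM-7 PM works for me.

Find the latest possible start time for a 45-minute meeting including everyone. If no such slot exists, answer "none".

Arjun ∩ Jun: 09:00-11:00, 13:15-14:15, 16:30-18:15.
Arjun ∩ Jun ∩ Yuki: 09:00-10:00, 13:15-14:15, 16:30-18:15.
Arjun ∩ Jun ∩ Yuki ∩ Hana: 09:00-10:00, 13:15-14:15, 16:30-17:30.
So the common availability across everyone is 09:00-10:00, 13:15-14:15, 16:30-17:30.
The last common window of at least 45 minutes is 16:30-17:30; a 45-minute meeting can start as late as 16:45 and still end by 17:30.

16:45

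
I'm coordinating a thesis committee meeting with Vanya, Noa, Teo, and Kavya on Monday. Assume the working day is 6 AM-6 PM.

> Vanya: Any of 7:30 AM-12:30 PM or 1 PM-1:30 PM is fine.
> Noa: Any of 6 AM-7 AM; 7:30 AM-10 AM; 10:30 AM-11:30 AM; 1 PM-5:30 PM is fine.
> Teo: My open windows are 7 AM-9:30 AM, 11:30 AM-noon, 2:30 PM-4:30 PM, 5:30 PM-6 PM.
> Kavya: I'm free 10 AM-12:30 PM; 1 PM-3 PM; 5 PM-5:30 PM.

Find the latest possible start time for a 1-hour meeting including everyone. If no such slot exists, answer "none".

Vanya ∩ Noa: 07:30-10:00, 10:30-11:30, 13:00-13:30.
Vanya ∩ Noa ∩ Teo: 07:30-09:30.
Vanya ∩ Noa ∩ Teo ∩ Kavya: ∅.
There is no time when everyone is free.
No common window is at least 60 minutes long.

none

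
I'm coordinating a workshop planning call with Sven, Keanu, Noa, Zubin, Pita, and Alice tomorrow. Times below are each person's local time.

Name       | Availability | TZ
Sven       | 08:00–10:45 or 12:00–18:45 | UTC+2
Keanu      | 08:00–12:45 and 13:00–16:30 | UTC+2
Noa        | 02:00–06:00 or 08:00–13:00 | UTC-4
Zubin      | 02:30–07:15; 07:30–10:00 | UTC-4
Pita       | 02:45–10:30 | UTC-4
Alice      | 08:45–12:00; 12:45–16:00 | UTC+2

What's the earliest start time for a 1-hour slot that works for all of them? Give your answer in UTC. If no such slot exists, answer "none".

06:45

Sven in UTC: 06:00-08:45, 10:00-16:45 (subtract 2h to convert from UTC+2).
Keanu in UTC: 06:00-10:45, 11:00-14:30 (subtract 2h to convert from UTC+2).
Noa in UTC: 06:00-10:00, 12:00-17:00 (add 4h to convert from UTC-4).
Zubin in UTC: 06:30-11:15, 11:30-14:00 (add 4h to convert from UTC-4).
Pita in UTC: 06:45-14:30 (add 4h to convert from UTC-4).
Alice in UTC: 06:45-10:00, 10:45-14:00 (subtract 2h to convert from UTC+2).
Sven ∩ Keanu: 06:00-08:45, 10:00-10:45, 11:00-14:30.
Sven ∩ Keanu ∩ Noa: 06:00-08:45, 12:00-14:30.
Sven ∩ Keanu ∩ Noa ∩ Zubin: 06:30-08:45, 12:00-14:00.
Sven ∩ Keanu ∩ Noa ∩ Zubin ∩ Pita: 06:45-08:45, 12:00-14:00.
Sven ∩ Keanu ∩ Noa ∩ Zubin ∩ Pita ∩ Alice: 06:45-08:45, 12:00-14:00.
The first common window of at least 60 minutes is 06:45-08:45, so the earliest start is 06:45.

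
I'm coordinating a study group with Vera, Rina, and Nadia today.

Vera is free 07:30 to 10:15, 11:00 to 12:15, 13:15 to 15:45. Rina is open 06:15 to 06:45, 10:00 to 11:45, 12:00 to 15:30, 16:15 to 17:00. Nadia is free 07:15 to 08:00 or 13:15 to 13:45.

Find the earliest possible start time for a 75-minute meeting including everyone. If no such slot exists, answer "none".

Vera ∩ Rina: 10:00-10:15, 11:00-11:45, 12:00-12:15, 13:15-15:30.
Vera ∩ Rina ∩ Nadia: 13:15-13:45.
No common window is at least 75 minutes long.

none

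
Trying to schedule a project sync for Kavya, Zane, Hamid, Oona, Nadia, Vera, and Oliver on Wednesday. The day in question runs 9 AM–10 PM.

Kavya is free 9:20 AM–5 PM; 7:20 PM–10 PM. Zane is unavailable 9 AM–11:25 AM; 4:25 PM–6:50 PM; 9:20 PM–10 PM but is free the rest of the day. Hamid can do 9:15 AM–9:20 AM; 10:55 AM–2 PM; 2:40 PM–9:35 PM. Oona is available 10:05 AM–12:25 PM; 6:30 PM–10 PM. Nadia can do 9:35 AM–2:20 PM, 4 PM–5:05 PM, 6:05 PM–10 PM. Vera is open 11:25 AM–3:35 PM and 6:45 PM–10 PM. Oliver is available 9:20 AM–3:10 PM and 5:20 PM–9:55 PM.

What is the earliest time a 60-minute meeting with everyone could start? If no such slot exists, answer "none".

Kavya free: 09:20-17:00, 19:20-22:00.
Zane free: 11:25-16:25, 18:50-21:20 (invert busy blocks within the working day).
Hamid free: 09:15-09:20, 10:55-14:00, 14:40-21:35.
Oona free: 10:05-12:25, 18:30-22:00.
Nadia free: 09:35-14:20, 16:00-17:05, 18:05-22:00.
Vera free: 11:25-15:35, 18:45-22:00.
Oliver free: 09:20-15:10, 17:20-21:55.
Kavya ∩ Zane: 11:25-16:25, 19:20-21:20.
Kavya ∩ Zane ∩ Hamid: 11:25-14:00, 14:40-16:25, 19:20-21:20.
Kavya ∩ Zane ∩ Hamid ∩ Oona: 11:25-12:25, 19:20-21:20.
Kavya ∩ Zane ∩ Hamid ∩ Oona ∩ Nadia: 11:25-12:25, 19:20-21:20.
Kavya ∩ Zane ∩ Hamid ∩ Oona ∩ Nadia ∩ Vera: 11:25-12:25, 19:20-21:20.
Kavya ∩ Zane ∩ Hamid ∩ Oona ∩ Nadia ∩ Vera ∩ Oliver: 11:25-12:25, 19:20-21:20.
The first common window of at least 60 minutes is 11:25-12:25, so the earliest start is 11:25.

11:25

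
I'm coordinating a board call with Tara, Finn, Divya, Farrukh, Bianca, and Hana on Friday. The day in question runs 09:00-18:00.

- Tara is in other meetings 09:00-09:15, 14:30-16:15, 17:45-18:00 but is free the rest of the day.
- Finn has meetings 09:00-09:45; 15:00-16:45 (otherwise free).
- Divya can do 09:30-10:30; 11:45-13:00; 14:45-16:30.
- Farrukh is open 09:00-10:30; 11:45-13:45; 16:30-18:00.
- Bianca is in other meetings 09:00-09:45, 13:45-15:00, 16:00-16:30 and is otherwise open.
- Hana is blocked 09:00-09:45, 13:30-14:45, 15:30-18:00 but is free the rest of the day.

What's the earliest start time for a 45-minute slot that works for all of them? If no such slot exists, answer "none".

Tara free: 09:15-14:30, 16:15-17:45 (invert busy blocks within the working day).
Finn free: 09:45-15:00, 16:45-18:00 (invert busy blocks within the working day).
Divya free: 09:30-10:30, 11:45-13:00, 14:45-16:30.
Farrukh free: 09:00-10:30, 11:45-13:45, 16:30-18:00.
Bianca free: 09:45-13:45, 15:00-16:00, 16:30-18:00 (invert busy blocks within the working day).
Hana free: 09:45-13:30, 14:45-15:30 (invert busy blocks within the working day).
Tara ∩ Finn: 09:45-14:30, 16:45-17:45.
Tara ∩ Finn ∩ Divya: 09:45-10:30, 11:45-13:00.
Tara ∩ Finn ∩ Divya ∩ Farrukh: 09:45-10:30, 11:45-13:00.
Tara ∩ Finn ∩ Divya ∩ Farrukh ∩ Bianca: 09:45-10:30, 11:45-13:00.
Tara ∩ Finn ∩ Divya ∩ Farrukh ∩ Bianca ∩ Hana: 09:45-10:30, 11:45-13:00.
The first common window of at least 45 minutes is 09:45-10:30, so the earliest start is 09:45.

09:45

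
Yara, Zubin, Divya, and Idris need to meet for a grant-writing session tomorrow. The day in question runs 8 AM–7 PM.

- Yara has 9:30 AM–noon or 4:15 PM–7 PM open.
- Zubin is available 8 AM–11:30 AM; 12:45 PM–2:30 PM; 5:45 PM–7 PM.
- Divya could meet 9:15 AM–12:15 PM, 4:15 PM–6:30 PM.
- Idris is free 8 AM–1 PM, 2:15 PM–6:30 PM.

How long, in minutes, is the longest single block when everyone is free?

120

Yara ∩ Zubin: 09:30-11:30, 17:45-19:00.
Yara ∩ Zubin ∩ Divya: 09:30-11:30, 17:45-18:30.
Yara ∩ Zubin ∩ Divya ∩ Idris: 09:30-11:30, 17:45-18:30.
The longest is 09:30-11:30 at 120 minutes.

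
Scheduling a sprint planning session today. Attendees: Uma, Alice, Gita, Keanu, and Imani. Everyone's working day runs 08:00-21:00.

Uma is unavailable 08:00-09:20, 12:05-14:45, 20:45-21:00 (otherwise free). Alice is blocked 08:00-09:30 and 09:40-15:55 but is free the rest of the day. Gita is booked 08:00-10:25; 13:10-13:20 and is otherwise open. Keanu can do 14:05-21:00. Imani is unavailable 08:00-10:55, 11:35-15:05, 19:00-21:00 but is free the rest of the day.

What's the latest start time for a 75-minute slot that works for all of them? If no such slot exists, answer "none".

17:45

Uma free: 09:20-12:05, 14:45-20:45 (invert busy blocks within the working day).
Alice free: 09:30-09:40, 15:55-21:00 (invert busy blocks within the working day).
Gita free: 10:25-13:10, 13:20-21:00 (invert busy blocks within the working day).
Keanu free: 14:05-21:00.
Imani free: 10:55-11:35, 15:05-19:00 (invert busy blocks within the working day).
Uma ∩ Alice: 09:30-09:40, 15:55-20:45.
Uma ∩ Alice ∩ Gita: 15:55-20:45.
Uma ∩ Alice ∩ Gita ∩ Keanu: 15:55-20:45.
Uma ∩ Alice ∩ Gita ∩ Keanu ∩ Imani: 15:55-19:00.
So the common availability across everyone is 15:55-19:00.
The last common window of at least 75 minutes is 15:55-19:00; a 75-minute meeting can start as late as 17:45 and still end by 19:00.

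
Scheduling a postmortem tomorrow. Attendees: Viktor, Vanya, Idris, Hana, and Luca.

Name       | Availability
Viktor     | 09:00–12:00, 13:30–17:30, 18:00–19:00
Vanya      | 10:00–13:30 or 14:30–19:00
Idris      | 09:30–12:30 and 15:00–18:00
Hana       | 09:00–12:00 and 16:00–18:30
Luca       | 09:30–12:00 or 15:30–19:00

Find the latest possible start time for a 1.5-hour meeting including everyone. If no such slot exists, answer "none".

Viktor ∩ Vanya: 10:00-12:00, 14:30-17:30, 18:00-19:00.
Viktor ∩ Vanya ∩ Idris: 10:00-12:00, 15:00-17:30.
Viktor ∩ Vanya ∩ Idris ∩ Hana: 10:00-12:00, 16:00-17:30.
Viktor ∩ Vanya ∩ Idris ∩ Hana ∩ Luca: 10:00-12:00, 16:00-17:30.
So the common availability across everyone is 10:00-12:00, 16:00-17:30.
The last common window of at least 90 minutes is 16:00-17:30; a 90-minute meeting can start as late as 16:00 and still end by 17:30.

16:00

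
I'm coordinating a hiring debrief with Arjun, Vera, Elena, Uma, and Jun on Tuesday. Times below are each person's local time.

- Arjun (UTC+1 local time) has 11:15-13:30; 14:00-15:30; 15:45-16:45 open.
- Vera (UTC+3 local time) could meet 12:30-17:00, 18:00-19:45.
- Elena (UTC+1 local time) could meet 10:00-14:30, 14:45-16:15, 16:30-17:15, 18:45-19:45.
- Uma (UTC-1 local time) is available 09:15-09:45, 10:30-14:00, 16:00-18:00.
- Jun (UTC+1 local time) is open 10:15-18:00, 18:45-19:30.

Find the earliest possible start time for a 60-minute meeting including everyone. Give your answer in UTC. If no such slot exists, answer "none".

11:30

Arjun in UTC: 10:15-12:30, 13:00-14:30, 14:45-15:45 (subtract 1h to convert from UTC+1).
Vera in UTC: 09:30-14:00, 15:00-16:45 (subtract 3h to convert from UTC+3).
Elena in UTC: 09:00-13:30, 13:45-15:15, 15:30-16:15, 17:45-18:45 (subtract 1h to convert from UTC+1).
Uma in UTC: 10:15-10:45, 11:30-15:00, 17:00-19:00 (add 1h to convert from UTC-1).
Jun in UTC: 09:15-17:00, 17:45-18:30 (subtract 1h to convert from UTC+1).
Arjun ∩ Vera: 10:15-12:30, 13:00-14:00, 15:00-15:45.
Arjun ∩ Vera ∩ Elena: 10:15-12:30, 13:00-13:30, 13:45-14:00, 15:00-15:15, 15:30-15:45.
Arjun ∩ Vera ∩ Elena ∩ Uma: 10:15-10:45, 11:30-12:30, 13:00-13:30, 13:45-14:00.
Arjun ∩ Vera ∩ Elena ∩ Uma ∩ Jun: 10:15-10:45, 11:30-12:30, 13:00-13:30, 13:45-14:00.
So the common availability across everyone is 10:15-10:45, 11:30-12:30, 13:00-13:30, 13:45-14:00.
The first common window of at least 60 minutes is 11:30-12:30, so the earliest start is 11:30.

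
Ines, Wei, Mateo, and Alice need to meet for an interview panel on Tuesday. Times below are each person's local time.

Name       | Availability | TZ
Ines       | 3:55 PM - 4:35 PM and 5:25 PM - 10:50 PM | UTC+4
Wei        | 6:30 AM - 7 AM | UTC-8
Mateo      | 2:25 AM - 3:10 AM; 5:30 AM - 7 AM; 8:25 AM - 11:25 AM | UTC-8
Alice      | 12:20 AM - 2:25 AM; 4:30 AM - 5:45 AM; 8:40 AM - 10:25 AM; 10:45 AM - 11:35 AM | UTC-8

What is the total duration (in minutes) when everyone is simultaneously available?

0

Ines in UTC: 11:55-12:35, 13:25-18:50 (subtract 4h to convert from UTC+4).
Wei in UTC: 14:30-15:00 (add 8h to convert from UTC-8).
Mateo in UTC: 10:25-11:10, 13:30-15:00, 16:25-19:25 (add 8h to convert from UTC-8).
Alice in UTC: 08:20-10:25, 12:30-13:45, 16:40-18:25, 18:45-19:35 (add 8h to convert from UTC-8).
Ines ∩ Wei: 14:30-15:00.
Ines ∩ Wei ∩ Mateo: 14:30-15:00.
Ines ∩ Wei ∩ Mateo ∩ Alice: ∅.
There is no time when everyone is free.
There is no common window, so the total is 0 minutes.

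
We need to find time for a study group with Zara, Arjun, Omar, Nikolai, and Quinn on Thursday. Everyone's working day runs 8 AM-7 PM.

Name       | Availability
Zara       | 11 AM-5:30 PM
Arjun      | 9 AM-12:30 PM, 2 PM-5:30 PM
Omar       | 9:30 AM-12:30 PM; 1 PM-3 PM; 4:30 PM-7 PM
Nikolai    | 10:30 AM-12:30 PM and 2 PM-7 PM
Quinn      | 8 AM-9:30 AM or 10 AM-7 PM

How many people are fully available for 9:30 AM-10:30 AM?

2

Arjun and Omar can make the full 09:30-10:30 slot — that's 2.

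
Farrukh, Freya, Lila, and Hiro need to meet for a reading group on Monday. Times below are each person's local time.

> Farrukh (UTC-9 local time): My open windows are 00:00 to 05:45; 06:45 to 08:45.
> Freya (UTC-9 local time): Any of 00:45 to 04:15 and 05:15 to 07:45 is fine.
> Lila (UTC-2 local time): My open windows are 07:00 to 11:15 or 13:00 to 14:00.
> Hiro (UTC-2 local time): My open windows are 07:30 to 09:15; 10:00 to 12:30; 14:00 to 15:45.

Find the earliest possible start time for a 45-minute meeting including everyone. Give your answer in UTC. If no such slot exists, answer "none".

09:45

Farrukh in UTC: 09:00-14:45, 15:45-17:45 (add 9h to convert from UTC-9).
Freya in UTC: 09:45-13:15, 14:15-16:45 (add 9h to convert from UTC-9).
Lila in UTC: 09:00-13:15, 15:00-16:00 (add 2h to convert from UTC-2).
Hiro in UTC: 09:30-11:15, 12:00-14:30, 16:00-17:45 (add 2h to convert from UTC-2).
Farrukh ∩ Freya: 09:45-13:15, 14:15-14:45, 15:45-16:45.
Farrukh ∩ Freya ∩ Lila: 09:45-13:15, 15:45-16:00.
Farrukh ∩ Freya ∩ Lila ∩ Hiro: 09:45-11:15, 12:00-13:15.
The first common window of at least 45 minutes is 09:45-11:15, so the earliest start is 09:45.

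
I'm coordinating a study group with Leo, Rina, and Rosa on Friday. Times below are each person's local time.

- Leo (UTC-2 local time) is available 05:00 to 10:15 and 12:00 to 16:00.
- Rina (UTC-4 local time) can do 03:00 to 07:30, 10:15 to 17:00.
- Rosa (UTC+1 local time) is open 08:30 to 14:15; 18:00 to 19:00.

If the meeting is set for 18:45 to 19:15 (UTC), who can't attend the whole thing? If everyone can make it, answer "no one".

Leo, Rosa

Leo in UTC: 07:00-12:15, 14:00-18:00 (add 2h to convert from UTC-2).
Rina in UTC: 07:00-11:30, 14:15-21:00 (add 4h to convert from UTC-4).
Rosa in UTC: 07:30-13:15, 17:00-18:00 (subtract 1h to convert from UTC+1).
Leo: not fully free for 18:45-19:15. Rina: free for 18:45-19:15. Rosa: not fully free for 18:45-19:15.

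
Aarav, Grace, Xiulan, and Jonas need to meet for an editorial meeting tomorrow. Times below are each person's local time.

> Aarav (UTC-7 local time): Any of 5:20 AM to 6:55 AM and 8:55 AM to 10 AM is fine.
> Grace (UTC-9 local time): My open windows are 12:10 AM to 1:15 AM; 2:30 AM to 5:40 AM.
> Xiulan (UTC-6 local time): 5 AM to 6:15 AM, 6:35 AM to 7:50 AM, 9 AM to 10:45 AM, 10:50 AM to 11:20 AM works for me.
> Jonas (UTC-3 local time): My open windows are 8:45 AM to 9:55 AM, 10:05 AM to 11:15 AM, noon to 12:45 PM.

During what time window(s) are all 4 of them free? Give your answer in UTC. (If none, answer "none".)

Aarav in UTC: 12:20-13:55, 15:55-17:00 (add 7h to convert from UTC-7).
Grace in UTC: 09:10-10:15, 11:30-14:40 (add 9h to convert from UTC-9).
Xiulan in UTC: 11:00-12:15, 12:35-13:50, 15:00-16:45, 16:50-17:20 (add 6h to convert from UTC-6).
Jonas in UTC: 11:45-12:55, 13:05-14:15, 15:00-15:45 (add 3h to convert from UTC-3).
Aarav ∩ Grace: 12:20-13:55.
Aarav ∩ Grace ∩ Xiulan: 12:35-13:50.
Aarav ∩ Grace ∩ Xiulan ∩ Jonas: 12:35-12:55, 13:05-13:50.

12:35-12:55, 13:05-13:50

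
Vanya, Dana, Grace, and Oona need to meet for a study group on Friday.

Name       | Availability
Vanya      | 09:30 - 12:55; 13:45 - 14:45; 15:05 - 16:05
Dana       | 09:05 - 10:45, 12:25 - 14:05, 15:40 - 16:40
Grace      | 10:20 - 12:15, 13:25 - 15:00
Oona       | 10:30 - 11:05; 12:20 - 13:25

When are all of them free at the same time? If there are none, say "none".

10:30-10:45

Vanya ∩ Dana: 09:30-10:45, 12:25-12:55, 13:45-14:05, 15:40-16:05.
Vanya ∩ Dana ∩ Grace: 10:20-10:45, 13:45-14:05.
Vanya ∩ Dana ∩ Grace ∩ Oona: 10:30-10:45.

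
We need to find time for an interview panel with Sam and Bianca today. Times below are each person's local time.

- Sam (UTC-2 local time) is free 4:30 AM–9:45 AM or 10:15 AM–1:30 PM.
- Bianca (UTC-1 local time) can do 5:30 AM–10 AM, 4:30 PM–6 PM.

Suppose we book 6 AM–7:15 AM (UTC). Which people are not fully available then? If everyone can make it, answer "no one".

Bianca, Sam

Sam in UTC: 06:30-11:45, 12:15-15:30 (add 2h to convert from UTC-2).
Bianca in UTC: 06:30-11:00, 17:30-19:00 (add 1h to convert from UTC-1).
Sam: not fully free for 06:00-07:15. Bianca: not fully free for 06:00-07:15.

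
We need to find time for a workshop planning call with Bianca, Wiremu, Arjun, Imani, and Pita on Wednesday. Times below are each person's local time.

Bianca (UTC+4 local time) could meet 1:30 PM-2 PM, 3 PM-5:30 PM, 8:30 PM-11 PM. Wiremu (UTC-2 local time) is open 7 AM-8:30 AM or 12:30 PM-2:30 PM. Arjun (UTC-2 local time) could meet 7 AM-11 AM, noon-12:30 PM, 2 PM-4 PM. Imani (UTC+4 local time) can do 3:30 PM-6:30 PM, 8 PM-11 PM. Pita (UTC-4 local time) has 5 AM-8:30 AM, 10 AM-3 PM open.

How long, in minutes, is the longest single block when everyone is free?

Bianca in UTC: 09:30-10:00, 11:00-13:30, 16:30-19:00 (subtract 4h to convert from UTC+4).
Wiremu in UTC: 09:00-10:30, 14:30-16:30 (add 2h to convert from UTC-2).
Arjun in UTC: 09:00-13:00, 14:00-14:30, 16:00-18:00 (add 2h to convert from UTC-2).
Imani in UTC: 11:30-14:30, 16:00-19:00 (subtract 4h to convert from UTC+4).
Pita in UTC: 09:00-12:30, 14:00-19:00 (add 4h to convert from UTC-4).
Bianca ∩ Wiremu: 09:30-10:00.
Bianca ∩ Wiremu ∩ Arjun: 09:30-10:00.
Bianca ∩ Wiremu ∩ Arjun ∩ Imani: ∅.
Bianca ∩ Wiremu ∩ Arjun ∩ Imani ∩ Pita: ∅.
There is no time when everyone is free.
No common window exists, so the longest block is 0 minutes.

0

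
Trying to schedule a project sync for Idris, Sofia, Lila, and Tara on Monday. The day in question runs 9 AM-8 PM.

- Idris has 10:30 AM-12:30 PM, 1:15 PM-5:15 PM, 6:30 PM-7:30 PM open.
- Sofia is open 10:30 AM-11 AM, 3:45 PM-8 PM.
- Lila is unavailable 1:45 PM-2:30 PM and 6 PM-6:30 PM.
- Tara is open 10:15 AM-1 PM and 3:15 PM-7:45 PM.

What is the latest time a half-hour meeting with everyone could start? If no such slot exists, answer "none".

Idris free: 10:30-12:30, 13:15-17:15, 18:30-19:30.
Sofia free: 10:30-11:00, 15:45-20:00.
Lila free: 09:00-13:45, 14:30-18:00, 18:30-20:00 (invert busy blocks within the working day).
Tara free: 10:15-13:00, 15:15-19:45.
Idris ∩ Sofia: 10:30-11:00, 15:45-17:15, 18:30-19:30.
Idris ∩ Sofia ∩ Lila: 10:30-11:00, 15:45-17:15, 18:30-19:30.
Idris ∩ Sofia ∩ Lila ∩ Tara: 10:30-11:00, 15:45-17:15, 18:30-19:30.
The last common window of at least 30 minutes is 18:30-19:30; a 30-minute meeting can start as late as 19:00 and still end by 19:30.

19:00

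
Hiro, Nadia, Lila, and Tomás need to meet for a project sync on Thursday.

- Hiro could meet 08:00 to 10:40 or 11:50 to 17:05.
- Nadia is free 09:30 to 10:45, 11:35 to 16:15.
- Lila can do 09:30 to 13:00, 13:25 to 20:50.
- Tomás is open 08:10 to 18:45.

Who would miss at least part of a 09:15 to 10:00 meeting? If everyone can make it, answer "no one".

Hiro: free for 09:15-10:00. Nadia: not fully free for 09:15-10:00. Lila: not fully free for 09:15-10:00. Tomás: free for 09:15-10:00.

Lila, Nadia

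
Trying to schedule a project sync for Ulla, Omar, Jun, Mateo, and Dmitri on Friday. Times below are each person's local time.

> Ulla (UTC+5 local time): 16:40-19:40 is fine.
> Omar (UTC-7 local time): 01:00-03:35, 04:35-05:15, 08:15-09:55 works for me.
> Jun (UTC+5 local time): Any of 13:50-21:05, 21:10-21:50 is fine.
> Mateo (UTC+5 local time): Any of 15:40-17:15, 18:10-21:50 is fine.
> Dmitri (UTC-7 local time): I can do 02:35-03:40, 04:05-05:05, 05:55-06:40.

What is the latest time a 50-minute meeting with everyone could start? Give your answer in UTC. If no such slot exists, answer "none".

none

Ulla in UTC: 11:40-14:40 (subtract 5h to convert from UTC+5).
Omar in UTC: 08:00-10:35, 11:35-12:15, 15:15-16:55 (add 7h to convert from UTC-7).
Jun in UTC: 08:50-16:05, 16:10-16:50 (subtract 5h to convert from UTC+5).
Mateo in UTC: 10:40-12:15, 13:10-16:50 (subtract 5h to convert from UTC+5).
Dmitri in UTC: 09:35-10:40, 11:05-12:05, 12:55-13:40 (add 7h to convert from UTC-7).
Ulla ∩ Omar: 11:40-12:15.
Ulla ∩ Omar ∩ Jun: 11:40-12:15.
Ulla ∩ Omar ∩ Jun ∩ Mateo: 11:40-12:15.
Ulla ∩ Omar ∩ Jun ∩ Mateo ∩ Dmitri: 11:40-12:05.
No common window is at least 50 minutes long.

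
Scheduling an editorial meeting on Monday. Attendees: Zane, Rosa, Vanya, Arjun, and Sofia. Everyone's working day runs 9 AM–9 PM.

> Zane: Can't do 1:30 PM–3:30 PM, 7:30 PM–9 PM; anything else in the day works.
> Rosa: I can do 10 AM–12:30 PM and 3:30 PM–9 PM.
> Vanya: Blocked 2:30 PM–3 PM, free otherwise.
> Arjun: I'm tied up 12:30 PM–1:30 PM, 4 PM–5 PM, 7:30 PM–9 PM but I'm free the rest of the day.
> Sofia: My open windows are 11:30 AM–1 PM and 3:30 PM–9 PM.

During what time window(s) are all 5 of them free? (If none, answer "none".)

Zane free: 09:00-13:30, 15:30-19:30 (invert busy blocks within the working day).
Rosa free: 10:00-12:30, 15:30-21:00.
Vanya free: 09:00-14:30, 15:00-21:00 (invert busy blocks within the working day).
Arjun free: 09:00-12:30, 13:30-16:00, 17:00-19:30 (invert busy blocks within the working day).
Sofia free: 11:30-13:00, 15:30-21:00.
Zane ∩ Rosa: 10:00-12:30, 15:30-19:30.
Zane ∩ Rosa ∩ Vanya: 10:00-12:30, 15:30-19:30.
Zane ∩ Rosa ∩ Vanya ∩ Arjun: 10:00-12:30, 15:30-16:00, 17:00-19:30.
Zane ∩ Rosa ∩ Vanya ∩ Arjun ∩ Sofia: 11:30-12:30, 15:30-16:00, 17:00-19:30.

11:30-12:30, 15:30-16:00, 17:00-19:30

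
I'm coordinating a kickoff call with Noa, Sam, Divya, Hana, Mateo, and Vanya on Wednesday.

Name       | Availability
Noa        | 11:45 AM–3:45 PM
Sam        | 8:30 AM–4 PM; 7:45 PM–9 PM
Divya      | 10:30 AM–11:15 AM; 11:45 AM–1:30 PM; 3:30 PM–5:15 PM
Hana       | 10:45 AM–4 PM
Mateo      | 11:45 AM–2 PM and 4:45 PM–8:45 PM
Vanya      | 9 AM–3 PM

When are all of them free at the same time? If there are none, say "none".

11:45-13:30

Noa ∩ Sam: 11:45-15:45.
Noa ∩ Sam ∩ Divya: 11:45-13:30, 15:30-15:45.
Noa ∩ Sam ∩ Divya ∩ Hana: 11:45-13:30, 15:30-15:45.
Noa ∩ Sam ∩ Divya ∩ Hana ∩ Mateo: 11:45-13:30.
Noa ∩ Sam ∩ Divya ∩ Hana ∩ Mateo ∩ Vanya: 11:45-13:30.
Those are the intersection windows.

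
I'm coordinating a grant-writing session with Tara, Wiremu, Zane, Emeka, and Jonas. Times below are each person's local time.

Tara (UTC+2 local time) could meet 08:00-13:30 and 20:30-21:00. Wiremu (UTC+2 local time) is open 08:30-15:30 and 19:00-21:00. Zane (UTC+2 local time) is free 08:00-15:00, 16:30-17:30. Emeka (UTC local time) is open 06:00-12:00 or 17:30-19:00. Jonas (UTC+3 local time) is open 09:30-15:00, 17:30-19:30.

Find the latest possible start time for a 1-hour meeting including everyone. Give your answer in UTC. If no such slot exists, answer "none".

10:30

Tara in UTC: 06:00-11:30, 18:30-19:00 (subtract 2h to convert from UTC+2).
Wiremu in UTC: 06:30-13:30, 17:00-19:00 (subtract 2h to convert from UTC+2).
Zane in UTC: 06:00-13:00, 14:30-15:30 (subtract 2h to convert from UTC+2).
Emeka in UTC: 06:00-12:00, 17:30-19:00.
Jonas in UTC: 06:30-12:00, 14:30-16:30 (subtract 3h to convert from UTC+3).
Tara ∩ Wiremu: 06:30-11:30, 18:30-19:00.
Tara ∩ Wiremu ∩ Zane: 06:30-11:30.
Tara ∩ Wiremu ∩ Zane ∩ Emeka: 06:30-11:30.
Tara ∩ Wiremu ∩ Zane ∩ Emeka ∩ Jonas: 06:30-11:30.
The last common window of at least 60 minutes is 06:30-11:30; a 60-minute meeting can start as late as 10:30 and still end by 11:30.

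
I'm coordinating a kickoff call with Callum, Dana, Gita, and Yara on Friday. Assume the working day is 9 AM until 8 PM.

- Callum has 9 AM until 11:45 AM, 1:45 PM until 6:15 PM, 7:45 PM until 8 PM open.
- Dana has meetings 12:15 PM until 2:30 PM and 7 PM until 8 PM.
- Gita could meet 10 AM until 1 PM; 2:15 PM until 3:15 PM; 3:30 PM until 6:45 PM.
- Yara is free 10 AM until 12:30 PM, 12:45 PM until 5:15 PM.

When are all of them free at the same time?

10:00-11:45, 14:30-15:15, 15:30-17:15

Callum free: 09:00-11:45, 13:45-18:15, 19:45-20:00.
Dana free: 09:00-12:15, 14:30-19:00 (invert busy blocks within the working day).
Gita free: 10:00-13:00, 14:15-15:15, 15:30-18:45.
Yara free: 10:00-12:30, 12:45-17:15.
Callum ∩ Dana: 09:00-11:45, 14:30-18:15.
Callum ∩ Dana ∩ Gita: 10:00-11:45, 14:30-15:15, 15:30-18:15.
Callum ∩ Dana ∩ Gita ∩ Yara: 10:00-11:45, 14:30-15:15, 15:30-17:15.
Those are the intersection windows.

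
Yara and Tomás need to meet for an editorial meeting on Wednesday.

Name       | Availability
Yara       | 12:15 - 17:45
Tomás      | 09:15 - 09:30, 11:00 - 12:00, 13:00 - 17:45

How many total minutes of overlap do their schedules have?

285

Yara ∩ Tomás: 13:00-17:45.
That's a single block of 285 minutes.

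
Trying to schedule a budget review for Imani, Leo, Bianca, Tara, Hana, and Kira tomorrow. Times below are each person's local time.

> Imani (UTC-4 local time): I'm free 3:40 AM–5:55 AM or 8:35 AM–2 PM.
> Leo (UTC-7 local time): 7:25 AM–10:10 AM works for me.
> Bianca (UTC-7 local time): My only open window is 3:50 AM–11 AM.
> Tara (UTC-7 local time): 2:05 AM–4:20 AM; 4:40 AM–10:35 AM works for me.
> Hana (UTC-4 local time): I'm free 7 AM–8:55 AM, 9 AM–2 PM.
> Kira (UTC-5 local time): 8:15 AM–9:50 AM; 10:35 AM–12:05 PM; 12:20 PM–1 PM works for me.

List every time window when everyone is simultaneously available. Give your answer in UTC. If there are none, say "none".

14:25-14:50, 15:35-17:05

Imani in UTC: 07:40-09:55, 12:35-18:00 (add 4h to convert from UTC-4).
Leo in UTC: 14:25-17:10 (add 7h to convert from UTC-7).
Bianca in UTC: 10:50-18:00 (add 7h to convert from UTC-7).
Tara in UTC: 09:05-11:20, 11:40-17:35 (add 7h to convert from UTC-7).
Hana in UTC: 11:00-12:55, 13:00-18:00 (add 4h to convert from UTC-4).
Kira in UTC: 13:15-14:50, 15:35-17:05, 17:20-18:00 (add 5h to convert from UTC-5).
Imani ∩ Leo: 14:25-17:10.
Imani ∩ Leo ∩ Bianca: 14:25-17:10.
Imani ∩ Leo ∩ Bianca ∩ Tara: 14:25-17:10.
Imani ∩ Leo ∩ Bianca ∩ Tara ∩ Hana: 14:25-17:10.
Imani ∩ Leo ∩ Bianca ∩ Tara ∩ Hana ∩ Kira: 14:25-14:50, 15:35-17:05.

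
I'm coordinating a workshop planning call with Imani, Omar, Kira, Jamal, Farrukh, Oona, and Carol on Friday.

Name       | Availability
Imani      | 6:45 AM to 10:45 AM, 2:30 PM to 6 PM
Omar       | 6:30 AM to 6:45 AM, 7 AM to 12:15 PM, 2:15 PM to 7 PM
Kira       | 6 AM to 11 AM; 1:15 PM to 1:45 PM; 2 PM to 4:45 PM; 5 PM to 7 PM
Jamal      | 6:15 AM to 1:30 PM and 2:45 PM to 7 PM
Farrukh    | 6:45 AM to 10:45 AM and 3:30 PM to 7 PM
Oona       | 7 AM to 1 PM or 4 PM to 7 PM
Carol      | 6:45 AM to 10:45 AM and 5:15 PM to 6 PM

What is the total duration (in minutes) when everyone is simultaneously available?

270

Imani ∩ Omar: 07:00-10:45, 14:30-18:00.
Imani ∩ Omar ∩ Kira: 07:00-10:45, 14:30-16:45, 17:00-18:00.
Imani ∩ Omar ∩ Kira ∩ Jamal: 07:00-10:45, 14:45-16:45, 17:00-18:00.
Imani ∩ Omar ∩ Kira ∩ Jamal ∩ Farrukh: 07:00-10:45, 15:30-16:45, 17:00-18:00.
Imani ∩ Omar ∩ Kira ∩ Jamal ∩ Farrukh ∩ Oona: 07:00-10:45, 16:00-16:45, 17:00-18:00.
Imani ∩ Omar ∩ Kira ∩ Jamal ∩ Farrukh ∩ Oona ∩ Carol: 07:00-10:45, 17:15-18:00.
Summing the common windows: 225 + 45 = 270 minutes.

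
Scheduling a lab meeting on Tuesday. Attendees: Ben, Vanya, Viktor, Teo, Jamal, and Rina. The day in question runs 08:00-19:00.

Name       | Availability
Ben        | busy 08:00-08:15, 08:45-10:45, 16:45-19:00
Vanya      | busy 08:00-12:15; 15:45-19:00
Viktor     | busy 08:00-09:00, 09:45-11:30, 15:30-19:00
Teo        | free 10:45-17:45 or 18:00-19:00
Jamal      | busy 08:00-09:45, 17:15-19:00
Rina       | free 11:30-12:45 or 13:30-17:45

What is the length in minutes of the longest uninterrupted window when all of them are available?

120

Ben free: 08:15-08:45, 10:45-16:45 (invert busy blocks within the working day).
Vanya free: 12:15-15:45 (invert busy blocks within the working day).
Viktor free: 09:00-09:45, 11:30-15:30 (invert busy blocks within the working day).
Teo free: 10:45-17:45, 18:00-19:00.
Jamal free: 09:45-17:15 (invert busy blocks within the working day).
Rina free: 11:30-12:45, 13:30-17:45.
Ben ∩ Vanya: 12:15-15:45.
Ben ∩ Vanya ∩ Viktor: 12:15-15:30.
Ben ∩ Vanya ∩ Viktor ∩ Teo: 12:15-15:30.
Ben ∩ Vanya ∩ Viktor ∩ Teo ∩ Jamal: 12:15-15:30.
Ben ∩ Vanya ∩ Viktor ∩ Teo ∩ Jamal ∩ Rina: 12:15-12:45, 13:30-15:30.
The longest is 13:30-15:30 at 120 minutes.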